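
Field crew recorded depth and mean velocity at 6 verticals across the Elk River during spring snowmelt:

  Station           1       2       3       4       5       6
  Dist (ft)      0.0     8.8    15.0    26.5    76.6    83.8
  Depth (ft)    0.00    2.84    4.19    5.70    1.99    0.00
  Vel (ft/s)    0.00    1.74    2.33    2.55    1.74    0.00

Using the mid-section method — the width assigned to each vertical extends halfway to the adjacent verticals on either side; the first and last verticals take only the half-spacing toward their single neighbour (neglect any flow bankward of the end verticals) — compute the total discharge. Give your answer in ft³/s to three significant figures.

670 ft³/s

w_2 = (15.0 − 0.0)/2 = 7.5 ft; q_2 = 1.74 × 2.84 × 7.5 = 37.06 ft³/s
w_3 = (26.5 − 8.8)/2 = 8.85 ft; q_3 = 2.33 × 4.19 × 8.85 = 86.40 ft³/s
w_4 = (76.6 − 15.0)/2 = 30.8 ft; q_4 = 2.55 × 5.70 × 30.8 = 447.7 ft³/s
w_5 = (83.8 − 26.5)/2 = 28.65 ft; q_5 = 1.74 × 1.99 × 28.65 = 99.20 ft³/s
Stations 1, 6 contribute zero (depth or velocity is 0).
Q = Σ qᵢ = 670.3 ft³/s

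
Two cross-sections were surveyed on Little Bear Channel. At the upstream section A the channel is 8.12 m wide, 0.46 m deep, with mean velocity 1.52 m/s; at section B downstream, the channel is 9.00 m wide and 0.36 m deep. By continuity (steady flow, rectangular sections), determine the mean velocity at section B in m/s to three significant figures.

1.75 m/s

Q = A₁V₁ = (8.12×0.46) × 1.52 = 5.678 m³/s
A₂ = 9.00 × 0.36 = 3.240 m²
V₂ = Q/A₂ = 5.678/3.240 = 1.752 m/s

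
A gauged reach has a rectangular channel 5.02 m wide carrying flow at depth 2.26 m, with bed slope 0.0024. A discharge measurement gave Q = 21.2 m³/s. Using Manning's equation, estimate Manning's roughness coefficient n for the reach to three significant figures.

A = b·y = 5.02 × 2.26 = 11.35 m²
P = b + 2y = 5.02 + 2×2.26 = 9.540 m
R = A/P = 11.35/9.540 = 1.189 m
n = (1/Q)·A·R^(2/3)·S^(1/2) = (1/21.2) × 11.35 × 1.122 × 0.04899 = 0.02943

0.0294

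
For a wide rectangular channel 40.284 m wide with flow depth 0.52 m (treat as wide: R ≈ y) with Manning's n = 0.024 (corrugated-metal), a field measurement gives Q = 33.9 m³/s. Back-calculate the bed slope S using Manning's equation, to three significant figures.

A = b·y = 40.284 × 0.52 = 20.95 m²
Wide channel: R ≈ y = 0.52 m
S = (Q·n / (1·A·R^(2/3)))² = (33.9×0.024 / (1×20.95×0.6466))² = 0.003608

0.00361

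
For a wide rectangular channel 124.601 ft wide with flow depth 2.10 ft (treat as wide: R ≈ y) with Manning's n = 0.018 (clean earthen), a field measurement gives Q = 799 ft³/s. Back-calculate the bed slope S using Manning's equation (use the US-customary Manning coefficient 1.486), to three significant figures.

0.000509

A = b·y = 124.601 × 2.10 = 261.7 ft²
Wide channel: R ≈ y = 2.10 ft
S = (Q·n / (1.486·A·R^(2/3)))² = (799×0.018 / (1.486×261.7×1.640))² = 0.0005087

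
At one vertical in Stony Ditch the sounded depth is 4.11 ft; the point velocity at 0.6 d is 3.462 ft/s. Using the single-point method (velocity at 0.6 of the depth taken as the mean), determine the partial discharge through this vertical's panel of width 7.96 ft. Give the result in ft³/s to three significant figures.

113 ft³/s

v̄ = v₀.₆ = 3.462 ft/s
q = v̄ × d × w = 3.462 × 4.11 × 7.96 = 113.3 ft³/s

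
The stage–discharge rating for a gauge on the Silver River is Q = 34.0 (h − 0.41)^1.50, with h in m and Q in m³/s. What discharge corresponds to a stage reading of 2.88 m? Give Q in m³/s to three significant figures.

132 m³/s

Q = 34.0 × (2.88 − 0.41)^1.50 = 34.0 × 2.47^1.50 = 132.0 m³/s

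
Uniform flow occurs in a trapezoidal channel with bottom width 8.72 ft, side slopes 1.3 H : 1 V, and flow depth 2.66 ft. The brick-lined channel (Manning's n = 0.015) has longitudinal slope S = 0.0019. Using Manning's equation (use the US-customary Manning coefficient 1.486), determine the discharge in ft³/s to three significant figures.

211 ft³/s

A = (b + z·y)·y = (8.72 + 1.3×2.66)×2.66 = 32.39 ft²
P = b + 2y√(1+z²) = 8.72 + 2×2.66×√(1+1.3²) = 17.45 ft
R = A/P = 32.39/17.45 = 1.857 ft
Q = (1.486/n)·A·R^(2/3)·S^(1/2) = (1.486/0.015) × 32.39 × 1.857^(2/3) × 0.0019^(1/2) = 211.3 ft³/s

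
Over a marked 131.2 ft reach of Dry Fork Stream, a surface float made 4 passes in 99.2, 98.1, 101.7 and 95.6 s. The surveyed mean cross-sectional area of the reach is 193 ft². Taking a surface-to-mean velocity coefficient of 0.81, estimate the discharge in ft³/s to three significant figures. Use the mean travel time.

t̄ = (99.2 + 98.1 + 101.7 + 95.6) / 4 = 98.65 s
v_surface = L / t̄ = 131.2 / 98.65 = 1.330 ft/s
v_mean = 0.81 × 1.330 = 1.077 ft/s
Q = A × v_mean = 193 × 1.077 = 207.9 ft³/s

208 ft³/s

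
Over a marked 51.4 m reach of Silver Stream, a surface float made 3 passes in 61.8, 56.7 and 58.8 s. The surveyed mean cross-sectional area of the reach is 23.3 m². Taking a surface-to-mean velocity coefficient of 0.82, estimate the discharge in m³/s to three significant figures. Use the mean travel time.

t̄ = (61.8 + 56.7 + 58.8) / 3 = 59.1 s
v_surface = L / t̄ = 51.4 / 59.1 = 0.8697 m/s
v_mean = 0.82 × 0.8697 = 0.7132 m/s
Q = A × v_mean = 23.3 × 0.7132 = 16.62 m³/s

16.6 m³/s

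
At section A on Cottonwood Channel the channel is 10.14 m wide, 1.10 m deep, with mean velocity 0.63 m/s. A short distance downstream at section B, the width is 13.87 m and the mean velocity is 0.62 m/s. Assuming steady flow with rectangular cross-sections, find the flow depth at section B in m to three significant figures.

0.817 m

Q = A₁V₁ = (10.14×1.10) × 0.63 = 7.027 m³/s
d₂ = Q/(b₂ V₂) = 7.027/(13.87×0.62) = 0.8172 m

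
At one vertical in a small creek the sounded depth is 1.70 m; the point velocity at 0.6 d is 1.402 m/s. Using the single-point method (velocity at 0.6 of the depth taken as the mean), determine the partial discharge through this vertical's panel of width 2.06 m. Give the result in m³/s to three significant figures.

v̄ = v₀.₆ = 1.402 m/s
q = v̄ × d × w = 1.402 × 1.70 × 2.06 = 4.910 m³/s

4.91 m³/s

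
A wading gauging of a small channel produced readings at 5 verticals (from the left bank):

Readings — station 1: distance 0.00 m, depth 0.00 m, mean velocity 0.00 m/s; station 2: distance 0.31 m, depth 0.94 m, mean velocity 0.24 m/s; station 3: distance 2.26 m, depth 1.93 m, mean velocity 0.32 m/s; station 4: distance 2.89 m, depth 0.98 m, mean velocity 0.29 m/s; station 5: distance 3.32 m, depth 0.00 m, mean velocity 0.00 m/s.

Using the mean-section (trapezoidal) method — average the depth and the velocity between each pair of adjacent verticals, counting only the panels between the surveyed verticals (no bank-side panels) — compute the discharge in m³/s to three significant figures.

Panel 1-2: Δb = 0.31 m, d̄ = (0.00+0.94)/2 = 0.47, v̄ = (0.00+0.24)/2 = 0.12 → q = 0.31×0.47×0.12 = 0.01748 m³/s
Panel 2-3: Δb = 1.95 m, d̄ = (0.94+1.93)/2 = 1.435, v̄ = (0.24+0.32)/2 = 0.28 → q = 1.95×1.435×0.28 = 0.7835 m³/s
Panel 3-4: Δb = 0.63 m, d̄ = (1.93+0.98)/2 = 1.455, v̄ = (0.32+0.29)/2 = 0.305 → q = 0.63×1.455×0.305 = 0.2796 m³/s
Panel 4-5: Δb = 0.43 m, d̄ = (0.98+0.00)/2 = 0.49, v̄ = (0.29+0.00)/2 = 0.145 → q = 0.43×0.49×0.145 = 0.03055 m³/s
Q = Σ q = 1.111 m³/s

1.11 m³/s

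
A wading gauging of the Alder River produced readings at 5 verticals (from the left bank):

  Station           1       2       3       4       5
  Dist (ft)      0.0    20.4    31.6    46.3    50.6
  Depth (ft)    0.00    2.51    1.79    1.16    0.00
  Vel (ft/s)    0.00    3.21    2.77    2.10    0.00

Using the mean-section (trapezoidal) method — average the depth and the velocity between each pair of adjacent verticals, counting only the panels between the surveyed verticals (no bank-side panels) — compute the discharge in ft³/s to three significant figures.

169 ft³/s

Panel 1-2: Δb = 20.4 ft, d̄ = (0.00+2.51)/2 = 1.255, v̄ = (0.00+3.21)/2 = 1.605 → q = 20.4×1.255×1.605 = 41.09 ft³/s
Panel 2-3: Δb = 11.2 ft, d̄ = (2.51+1.79)/2 = 2.15, v̄ = (3.21+2.77)/2 = 2.99 → q = 11.2×2.15×2.99 = 72.00 ft³/s
Panel 3-4: Δb = 14.7 ft, d̄ = (1.79+1.16)/2 = 1.475, v̄ = (2.77+2.10)/2 = 2.435 → q = 14.7×1.475×2.435 = 52.80 ft³/s
Panel 4-5: Δb = 4.3 ft, d̄ = (1.16+0.00)/2 = 0.58, v̄ = (2.10+0.00)/2 = 1.05 → q = 4.3×0.58×1.05 = 2.619 ft³/s
Q = Σ q = 168.5 ft³/s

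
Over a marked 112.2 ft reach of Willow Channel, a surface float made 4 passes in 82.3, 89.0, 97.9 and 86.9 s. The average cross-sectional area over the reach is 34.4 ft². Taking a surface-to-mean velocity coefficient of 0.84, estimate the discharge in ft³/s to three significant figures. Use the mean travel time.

36.4 ft³/s

t̄ = (82.3 + 89.0 + 97.9 + 86.9) / 4 = 89.025 s
v_surface = L / t̄ = 112.2 / 89.025 = 1.260 ft/s
v_mean = 0.84 × 1.260 = 1.059 ft/s
Q = A × v_mean = 34.4 × 1.059 = 36.42 ft³/s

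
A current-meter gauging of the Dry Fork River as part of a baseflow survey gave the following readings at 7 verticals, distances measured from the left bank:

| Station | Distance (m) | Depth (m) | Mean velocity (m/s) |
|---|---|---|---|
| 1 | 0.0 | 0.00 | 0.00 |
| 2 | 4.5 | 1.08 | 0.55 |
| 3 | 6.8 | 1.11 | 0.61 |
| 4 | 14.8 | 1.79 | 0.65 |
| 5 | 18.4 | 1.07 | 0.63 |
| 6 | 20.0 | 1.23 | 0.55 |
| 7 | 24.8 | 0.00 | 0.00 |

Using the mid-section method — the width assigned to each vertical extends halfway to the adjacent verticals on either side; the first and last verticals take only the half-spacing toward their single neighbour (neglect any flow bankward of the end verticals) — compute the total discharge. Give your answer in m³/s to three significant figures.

w_2 = (6.8 − 0.0)/2 = 3.4 m; q_2 = 0.55 × 1.08 × 3.4 = 2.020 m³/s
w_3 = (14.8 − 4.5)/2 = 5.15 m; q_3 = 0.61 × 1.11 × 5.15 = 3.487 m³/s
w_4 = (18.4 − 6.8)/2 = 5.8 m; q_4 = 0.65 × 1.79 × 5.8 = 6.748 m³/s
w_5 = (20.0 − 14.8)/2 = 2.6 m; q_5 = 0.63 × 1.07 × 2.6 = 1.753 m³/s
w_6 = (24.8 − 18.4)/2 = 3.2 m; q_6 = 0.55 × 1.23 × 3.2 = 2.165 m³/s
Stations 1, 7 contribute zero (depth or velocity is 0).
Q = Σ qᵢ = 16.17 m³/s

16.2 m³/s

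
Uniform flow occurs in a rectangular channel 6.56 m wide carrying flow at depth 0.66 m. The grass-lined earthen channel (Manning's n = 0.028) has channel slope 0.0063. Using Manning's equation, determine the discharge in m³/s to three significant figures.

8.23 m³/s

A = b·y = 6.56 × 0.66 = 4.330 m²
P = b + 2y = 6.56 + 2×0.66 = 7.880 m
R = A/P = 4.330/7.880 = 0.5494 m
Q = (1/n)·A·R^(2/3)·S^(1/2) = (1/0.028) × 4.330 × 0.5494^(2/3) × 0.0063^(1/2) = 8.233 m³/s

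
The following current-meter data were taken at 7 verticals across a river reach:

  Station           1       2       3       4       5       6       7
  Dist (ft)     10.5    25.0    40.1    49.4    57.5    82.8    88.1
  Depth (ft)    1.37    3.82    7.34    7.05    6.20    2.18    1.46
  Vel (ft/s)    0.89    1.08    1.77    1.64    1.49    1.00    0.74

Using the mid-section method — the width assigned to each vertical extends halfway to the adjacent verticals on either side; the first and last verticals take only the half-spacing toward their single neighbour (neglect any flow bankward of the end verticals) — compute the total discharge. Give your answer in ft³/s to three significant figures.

w_1 = (25.0 − 10.5)/2 = 7.25 ft; q_1 = 0.89 × 1.37 × 7.25 = 8.840 ft³/s
w_2 = (40.1 − 10.5)/2 = 14.8 ft; q_2 = 1.08 × 3.82 × 14.8 = 61.06 ft³/s
w_3 = (49.4 − 25.0)/2 = 12.2 ft; q_3 = 1.77 × 7.34 × 12.2 = 158.5 ft³/s
w_4 = (57.5 − 40.1)/2 = 8.7 ft; q_4 = 1.64 × 7.05 × 8.7 = 100.6 ft³/s
w_5 = (82.8 − 49.4)/2 = 16.7 ft; q_5 = 1.49 × 6.20 × 16.7 = 154.3 ft³/s
w_6 = (88.1 − 57.5)/2 = 15.3 ft; q_6 = 1.00 × 2.18 × 15.3 = 33.35 ft³/s
w_7 = (88.1 − 82.8)/2 = 2.65 ft; q_7 = 0.74 × 1.46 × 2.65 = 2.863 ft³/s
Q = Σ qᵢ = 519.5 ft³/s

519 ft³/s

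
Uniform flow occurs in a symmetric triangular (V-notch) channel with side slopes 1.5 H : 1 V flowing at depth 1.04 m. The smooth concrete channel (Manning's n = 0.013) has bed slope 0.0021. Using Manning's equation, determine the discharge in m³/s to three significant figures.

3.27 m³/s

A = z·y² = 1.5×1.04² = 1.622 m²
P = 2y√(1+z²) = 2×1.04×√(1+1.5²) = 3.750 m
R = A/P = 1.622/3.750 = 0.4327 m
Q = (1/n)·A·R^(2/3)·S^(1/2) = (1/0.013) × 1.622 × 0.4327^(2/3) × 0.0021^(1/2) = 3.272 m³/s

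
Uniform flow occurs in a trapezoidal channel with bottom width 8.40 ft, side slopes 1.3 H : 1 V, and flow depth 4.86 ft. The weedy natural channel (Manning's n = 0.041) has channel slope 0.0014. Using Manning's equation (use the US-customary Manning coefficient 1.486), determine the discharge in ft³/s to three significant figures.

A = (b + z·y)·y = (8.40 + 1.3×4.86)×4.86 = 71.53 ft²
P = b + 2y√(1+z²) = 8.40 + 2×4.86×√(1+1.3²) = 24.34 ft
R = A/P = 71.53/24.34 = 2.939 ft
Q = (1.486/n)·A·R^(2/3)·S^(1/2) = (1.486/0.041) × 71.53 × 2.939^(2/3) × 0.0014^(1/2) = 199.0 ft³/s

199 ft³/s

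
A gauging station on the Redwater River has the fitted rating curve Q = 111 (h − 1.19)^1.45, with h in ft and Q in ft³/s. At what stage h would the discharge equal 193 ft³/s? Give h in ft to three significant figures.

h − h₀ = (Q/C)^(1/b) = (193/111)^(1/1.45) = 1.464 ft
h = 1.19 + 1.464 = 2.654 ft

2.65 ft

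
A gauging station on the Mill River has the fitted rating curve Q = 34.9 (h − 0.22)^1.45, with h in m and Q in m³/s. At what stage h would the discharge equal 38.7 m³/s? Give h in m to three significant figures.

1.29 m

h − h₀ = (Q/C)^(1/b) = (38.7/34.9)^(1/1.45) = 1.074 m
h = 0.22 + 1.074 = 1.294 m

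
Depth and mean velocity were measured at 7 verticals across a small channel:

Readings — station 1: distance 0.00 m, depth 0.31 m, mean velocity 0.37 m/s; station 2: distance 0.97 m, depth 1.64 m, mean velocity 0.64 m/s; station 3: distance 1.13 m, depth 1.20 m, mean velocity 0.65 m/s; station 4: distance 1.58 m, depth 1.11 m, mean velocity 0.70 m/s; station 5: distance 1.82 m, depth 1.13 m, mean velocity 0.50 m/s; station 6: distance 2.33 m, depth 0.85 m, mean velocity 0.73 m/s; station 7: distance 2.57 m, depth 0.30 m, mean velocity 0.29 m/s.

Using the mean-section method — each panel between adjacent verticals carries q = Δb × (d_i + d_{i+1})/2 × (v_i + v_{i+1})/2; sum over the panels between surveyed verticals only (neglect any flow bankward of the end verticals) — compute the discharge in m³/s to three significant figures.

Panel 1-2: Δb = 0.97 m, d̄ = (0.31+1.64)/2 = 0.975, v̄ = (0.37+0.64)/2 = 0.505 → q = 0.97×0.975×0.505 = 0.4776 m³/s
Panel 2-3: Δb = 0.16 m, d̄ = (1.64+1.20)/2 = 1.42, v̄ = (0.64+0.65)/2 = 0.645 → q = 0.16×1.42×0.645 = 0.1465 m³/s
Panel 3-4: Δb = 0.45 m, d̄ = (1.20+1.11)/2 = 1.155, v̄ = (0.65+0.70)/2 = 0.675 → q = 0.45×1.155×0.675 = 0.3508 m³/s
Panel 4-5: Δb = 0.24 m, d̄ = (1.11+1.13)/2 = 1.12, v̄ = (0.70+0.50)/2 = 0.6 → q = 0.24×1.12×0.6 = 0.1613 m³/s
Panel 5-6: Δb = 0.51 m, d̄ = (1.13+0.85)/2 = 0.99, v̄ = (0.50+0.73)/2 = 0.615 → q = 0.51×0.99×0.615 = 0.3105 m³/s
Panel 6-7: Δb = 0.24 m, d̄ = (0.85+0.30)/2 = 0.575, v̄ = (0.73+0.29)/2 = 0.51 → q = 0.24×0.575×0.51 = 0.07038 m³/s
Q = Σ q = 1.517 m³/s

1.52 m³/s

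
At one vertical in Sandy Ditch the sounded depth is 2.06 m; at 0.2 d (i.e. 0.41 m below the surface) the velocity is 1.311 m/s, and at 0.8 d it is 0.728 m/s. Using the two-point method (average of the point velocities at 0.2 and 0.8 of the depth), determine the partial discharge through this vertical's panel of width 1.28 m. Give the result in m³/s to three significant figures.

2.69 m³/s

v̄ = (1.311 + 0.728) / 2 = 1.020 m/s
q = v̄ × d × w = 1.020 × 2.06 × 1.28 = 2.688 m³/s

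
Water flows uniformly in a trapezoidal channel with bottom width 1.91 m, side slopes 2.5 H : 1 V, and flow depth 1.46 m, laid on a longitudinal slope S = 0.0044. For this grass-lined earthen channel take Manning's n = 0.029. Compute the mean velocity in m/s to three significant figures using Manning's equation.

A = (b + z·y)·y = (1.91 + 2.5×1.46)×1.46 = 8.118 m²
P = b + 2y√(1+z²) = 1.91 + 2×1.46×√(1+2.5²) = 9.772 m
R = A/P = 8.118/9.772 = 0.8307 m
Q = (1/n)·A·R^(2/3)·S^(1/2) = (1/0.029) × 8.118 × 0.8307^(2/3) × 0.0044^(1/2) = 16.41 m³/s
V = Q/A = 16.41/8.118 = 2.021 m/s

2.02 m/s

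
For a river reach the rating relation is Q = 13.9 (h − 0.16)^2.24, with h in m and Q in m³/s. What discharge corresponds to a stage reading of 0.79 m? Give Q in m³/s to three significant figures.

Q = 13.9 × (0.79 − 0.16)^2.24 = 13.9 × 0.63^2.24 = 4.938 m³/s

4.94 m³/s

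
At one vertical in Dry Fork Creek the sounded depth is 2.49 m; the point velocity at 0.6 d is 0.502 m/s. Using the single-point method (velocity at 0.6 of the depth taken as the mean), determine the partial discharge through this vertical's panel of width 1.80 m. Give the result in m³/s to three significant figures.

v̄ = v₀.₆ = 0.502 m/s
q = v̄ × d × w = 0.5020 × 2.49 × 1.80 = 2.250 m³/s

2.25 m³/s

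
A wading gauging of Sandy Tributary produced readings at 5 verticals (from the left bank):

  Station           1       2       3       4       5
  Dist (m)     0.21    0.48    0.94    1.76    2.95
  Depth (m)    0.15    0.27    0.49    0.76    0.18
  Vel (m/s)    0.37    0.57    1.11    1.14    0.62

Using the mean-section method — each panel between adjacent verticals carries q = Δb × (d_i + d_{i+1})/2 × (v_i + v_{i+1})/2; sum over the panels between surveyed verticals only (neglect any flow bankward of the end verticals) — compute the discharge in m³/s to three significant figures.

Panel 1-2: Δb = 0.27 m, d̄ = (0.15+0.27)/2 = 0.21, v̄ = (0.37+0.57)/2 = 0.47 → q = 0.27×0.21×0.47 = 0.02665 m³/s
Panel 2-3: Δb = 0.46 m, d̄ = (0.27+0.49)/2 = 0.38, v̄ = (0.57+1.11)/2 = 0.84 → q = 0.46×0.38×0.84 = 0.1468 m³/s
Panel 3-4: Δb = 0.82 m, d̄ = (0.49+0.76)/2 = 0.625, v̄ = (1.11+1.14)/2 = 1.125 → q = 0.82×0.625×1.125 = 0.5766 m³/s
Panel 4-5: Δb = 1.19 m, d̄ = (0.76+0.18)/2 = 0.47, v̄ = (1.14+0.62)/2 = 0.88 → q = 1.19×0.47×0.88 = 0.4922 m³/s
Q = Σ q = 1.242 m³/s

1.24 m³/s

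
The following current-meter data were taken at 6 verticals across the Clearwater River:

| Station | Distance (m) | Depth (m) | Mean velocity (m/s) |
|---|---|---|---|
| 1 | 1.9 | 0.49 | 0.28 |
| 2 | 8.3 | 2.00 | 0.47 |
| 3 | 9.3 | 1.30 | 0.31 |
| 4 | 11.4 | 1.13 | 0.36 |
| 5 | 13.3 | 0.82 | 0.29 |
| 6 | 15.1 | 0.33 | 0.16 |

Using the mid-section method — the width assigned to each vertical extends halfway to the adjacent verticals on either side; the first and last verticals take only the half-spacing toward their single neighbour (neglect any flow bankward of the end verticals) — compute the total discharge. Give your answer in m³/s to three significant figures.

w_1 = (8.3 − 1.9)/2 = 3.2 m; q_1 = 0.28 × 0.49 × 3.2 = 0.4390 m³/s
w_2 = (9.3 − 1.9)/2 = 3.7 m; q_2 = 0.47 × 2.00 × 3.7 = 3.478 m³/s
w_3 = (11.4 − 8.3)/2 = 1.55 m; q_3 = 0.31 × 1.30 × 1.55 = 0.6247 m³/s
w_4 = (13.3 − 9.3)/2 = 2 m; q_4 = 0.36 × 1.13 × 2 = 0.8136 m³/s
w_5 = (15.1 − 11.4)/2 = 1.85 m; q_5 = 0.29 × 0.82 × 1.85 = 0.4399 m³/s
w_6 = (15.1 − 13.3)/2 = 0.9 m; q_6 = 0.16 × 0.33 × 0.9 = 0.04752 m³/s
Q = Σ qᵢ = 5.843 m³/s

5.84 m³/s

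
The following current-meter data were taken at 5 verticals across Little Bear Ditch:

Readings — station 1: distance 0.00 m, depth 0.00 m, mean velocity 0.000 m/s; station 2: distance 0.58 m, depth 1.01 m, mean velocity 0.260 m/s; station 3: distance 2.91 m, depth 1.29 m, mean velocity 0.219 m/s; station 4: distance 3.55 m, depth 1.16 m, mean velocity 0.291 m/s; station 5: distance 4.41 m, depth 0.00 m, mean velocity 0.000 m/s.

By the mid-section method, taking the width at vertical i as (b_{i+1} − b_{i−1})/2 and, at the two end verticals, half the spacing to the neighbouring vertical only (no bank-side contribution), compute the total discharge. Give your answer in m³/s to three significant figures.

w_2 = (2.91 − 0.00)/2 = 1.455 m; q_2 = 0.260 × 1.01 × 1.455 = 0.3821 m³/s
w_3 = (3.55 − 0.58)/2 = 1.485 m; q_3 = 0.219 × 1.29 × 1.485 = 0.4195 m³/s
w_4 = (4.41 − 2.91)/2 = 0.75 m; q_4 = 0.291 × 1.16 × 0.75 = 0.2532 m³/s
Stations 1, 5 contribute zero (depth or velocity is 0).
Q = Σ qᵢ = 1.055 m³/s

1.05 m³/s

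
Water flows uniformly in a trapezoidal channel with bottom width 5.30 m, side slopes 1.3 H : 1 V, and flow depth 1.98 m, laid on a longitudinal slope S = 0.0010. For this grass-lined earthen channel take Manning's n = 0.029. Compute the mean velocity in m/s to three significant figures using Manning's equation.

A = (b + z·y)·y = (5.30 + 1.3×1.98)×1.98 = 15.59 m²
P = b + 2y√(1+z²) = 5.30 + 2×1.98×√(1+1.3²) = 11.79 m
R = A/P = 15.59/11.79 = 1.322 m
Q = (1/n)·A·R^(2/3)·S^(1/2) = (1/0.029) × 15.59 × 1.322^(2/3) × 0.0010^(1/2) = 20.48 m³/s
V = Q/A = 20.48/15.59 = 1.313 m/s

1.31 m/s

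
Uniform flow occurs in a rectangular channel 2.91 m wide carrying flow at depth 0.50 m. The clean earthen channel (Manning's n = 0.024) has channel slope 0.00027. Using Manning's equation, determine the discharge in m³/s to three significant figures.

0.515 m³/s

A = b·y = 2.91 × 0.50 = 1.455 m²
P = b + 2y = 2.91 + 2×0.50 = 3.910 m
R = A/P = 1.455/3.910 = 0.3721 m
Q = (1/n)·A·R^(2/3)·S^(1/2) = (1/0.024) × 1.455 × 0.3721^(2/3) × 0.00027^(1/2) = 0.5154 m³/s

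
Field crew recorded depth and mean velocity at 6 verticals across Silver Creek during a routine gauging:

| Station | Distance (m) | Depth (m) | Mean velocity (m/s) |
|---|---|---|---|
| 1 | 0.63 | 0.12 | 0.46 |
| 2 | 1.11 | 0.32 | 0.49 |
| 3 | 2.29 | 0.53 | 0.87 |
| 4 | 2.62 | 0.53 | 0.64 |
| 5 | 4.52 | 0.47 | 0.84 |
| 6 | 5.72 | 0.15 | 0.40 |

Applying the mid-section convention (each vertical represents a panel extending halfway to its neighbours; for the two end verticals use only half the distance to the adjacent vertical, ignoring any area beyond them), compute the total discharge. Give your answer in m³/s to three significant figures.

w_1 = (1.11 − 0.63)/2 = 0.24 m; q_1 = 0.46 × 0.12 × 0.24 = 0.01325 m³/s
w_2 = (2.29 − 0.63)/2 = 0.83 m; q_2 = 0.49 × 0.32 × 0.83 = 0.1301 m³/s
w_3 = (2.62 − 1.11)/2 = 0.755 m; q_3 = 0.87 × 0.53 × 0.755 = 0.3481 m³/s
w_4 = (4.52 − 2.29)/2 = 1.115 m; q_4 = 0.64 × 0.53 × 1.115 = 0.3782 m³/s
w_5 = (5.72 − 2.62)/2 = 1.55 m; q_5 = 0.84 × 0.47 × 1.55 = 0.6119 m³/s
w_6 = (5.72 − 4.52)/2 = 0.6 m; q_6 = 0.40 × 0.15 × 0.6 = 0.03600 m³/s
Q = Σ qᵢ = 1.518 m³/s

1.52 m³/s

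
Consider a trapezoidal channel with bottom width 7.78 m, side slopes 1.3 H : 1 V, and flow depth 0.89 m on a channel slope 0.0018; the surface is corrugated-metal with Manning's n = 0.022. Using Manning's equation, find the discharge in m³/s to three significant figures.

A = (b + z·y)·y = (7.78 + 1.3×0.89)×0.89 = 7.954 m²
P = b + 2y√(1+z²) = 7.78 + 2×0.89×√(1+1.3²) = 10.70 m
R = A/P = 7.954/10.70 = 0.7434 m
Q = (1/n)·A·R^(2/3)·S^(1/2) = (1/0.022) × 7.954 × 0.7434^(2/3) × 0.0018^(1/2) = 12.59 m³/s

12.6 m³/s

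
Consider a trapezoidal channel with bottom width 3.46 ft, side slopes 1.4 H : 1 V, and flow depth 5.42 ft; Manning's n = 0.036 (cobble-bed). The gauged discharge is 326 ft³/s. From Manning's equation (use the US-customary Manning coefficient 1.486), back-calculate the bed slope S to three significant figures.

0.00461

A = (b + z·y)·y = (3.46 + 1.4×5.42)×5.42 = 59.88 ft²
P = b + 2y√(1+z²) = 3.46 + 2×5.42×√(1+1.4²) = 22.11 ft
R = A/P = 59.88/22.11 = 2.708 ft
S = (Q·n / (1.486·A·R^(2/3)))² = (326×0.036 / (1.486×59.88×1.943))² = 0.004608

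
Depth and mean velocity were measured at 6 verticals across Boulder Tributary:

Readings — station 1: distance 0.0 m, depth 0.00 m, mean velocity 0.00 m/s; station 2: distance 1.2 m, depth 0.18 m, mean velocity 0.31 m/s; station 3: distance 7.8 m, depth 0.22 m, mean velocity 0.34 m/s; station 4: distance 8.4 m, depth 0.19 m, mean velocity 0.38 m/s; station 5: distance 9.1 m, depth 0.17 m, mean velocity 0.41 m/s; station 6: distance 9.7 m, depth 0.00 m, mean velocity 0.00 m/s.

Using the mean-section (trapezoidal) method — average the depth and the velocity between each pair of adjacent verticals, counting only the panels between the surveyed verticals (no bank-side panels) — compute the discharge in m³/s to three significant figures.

0.550 m³/s

Panel 1-2: Δb = 1.2 m, d̄ = (0.00+0.18)/2 = 0.09, v̄ = (0.00+0.31)/2 = 0.155 → q = 1.2×0.09×0.155 = 0.01674 m³/s
Panel 2-3: Δb = 6.6 m, d̄ = (0.18+0.22)/2 = 0.2, v̄ = (0.31+0.34)/2 = 0.325 → q = 6.6×0.2×0.325 = 0.4290 m³/s
Panel 3-4: Δb = 0.6 m, d̄ = (0.22+0.19)/2 = 0.205, v̄ = (0.34+0.38)/2 = 0.36 → q = 0.6×0.205×0.36 = 0.04428 m³/s
Panel 4-5: Δb = 0.7 m, d̄ = (0.19+0.17)/2 = 0.18, v̄ = (0.38+0.41)/2 = 0.395 → q = 0.7×0.18×0.395 = 0.04977 m³/s
Panel 5-6: Δb = 0.6 m, d̄ = (0.17+0.00)/2 = 0.085, v̄ = (0.41+0.00)/2 = 0.205 → q = 0.6×0.085×0.205 = 0.01046 m³/s
Q = Σ q = 0.5502 m³/s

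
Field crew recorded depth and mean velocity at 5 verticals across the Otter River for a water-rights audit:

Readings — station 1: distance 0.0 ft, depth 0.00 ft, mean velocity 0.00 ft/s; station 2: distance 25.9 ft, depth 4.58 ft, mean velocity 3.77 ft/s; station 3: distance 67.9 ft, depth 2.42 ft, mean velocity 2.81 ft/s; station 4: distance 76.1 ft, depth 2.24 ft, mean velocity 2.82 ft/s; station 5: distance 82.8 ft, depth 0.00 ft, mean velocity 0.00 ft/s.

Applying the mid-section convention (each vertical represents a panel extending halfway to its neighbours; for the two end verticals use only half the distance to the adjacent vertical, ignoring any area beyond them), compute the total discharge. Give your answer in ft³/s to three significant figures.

804 ft³/s

w_2 = (67.9 − 0.0)/2 = 33.95 ft; q_2 = 3.77 × 4.58 × 33.95 = 586.2 ft³/s
w_3 = (76.1 − 25.9)/2 = 25.1 ft; q_3 = 2.81 × 2.42 × 25.1 = 170.7 ft³/s
w_4 = (82.8 − 67.9)/2 = 7.45 ft; q_4 = 2.82 × 2.24 × 7.45 = 47.06 ft³/s
Stations 1, 5 contribute zero (depth or velocity is 0).
Q = Σ qᵢ = 803.9 ft³/s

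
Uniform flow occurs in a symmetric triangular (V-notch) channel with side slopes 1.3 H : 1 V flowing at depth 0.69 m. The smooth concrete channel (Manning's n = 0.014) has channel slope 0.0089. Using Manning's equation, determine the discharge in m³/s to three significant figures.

A = z·y² = 1.3×0.69² = 0.6189 m²
P = 2y√(1+z²) = 2×0.69×√(1+1.3²) = 2.263 m
R = A/P = 0.6189/2.263 = 0.2735 m
Q = (1/n)·A·R^(2/3)·S^(1/2) = (1/0.014) × 0.6189 × 0.2735^(2/3) × 0.0089^(1/2) = 1.757 m³/s

1.76 m³/s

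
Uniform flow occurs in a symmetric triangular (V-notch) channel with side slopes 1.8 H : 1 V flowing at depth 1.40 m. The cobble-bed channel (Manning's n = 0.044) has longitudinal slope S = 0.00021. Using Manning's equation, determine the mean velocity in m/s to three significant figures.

A = z·y² = 1.8×1.40² = 3.528 m²
P = 2y√(1+z²) = 2×1.40×√(1+1.8²) = 5.766 m
R = A/P = 3.528/5.766 = 0.6119 m
Q = (1/n)·A·R^(2/3)·S^(1/2) = (1/0.044) × 3.528 × 0.6119^(2/3) × 0.00021^(1/2) = 0.8375 m³/s
V = Q/A = 0.8375/3.528 = 0.2374 m/s

0.237 m/s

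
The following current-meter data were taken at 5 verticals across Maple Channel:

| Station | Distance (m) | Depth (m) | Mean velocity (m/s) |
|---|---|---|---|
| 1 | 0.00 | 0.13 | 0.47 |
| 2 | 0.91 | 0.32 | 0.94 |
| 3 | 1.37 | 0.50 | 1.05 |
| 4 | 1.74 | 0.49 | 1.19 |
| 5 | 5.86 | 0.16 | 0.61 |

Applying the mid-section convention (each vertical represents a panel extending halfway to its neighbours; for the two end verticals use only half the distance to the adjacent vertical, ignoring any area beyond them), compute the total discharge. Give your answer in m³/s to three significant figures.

1.96 m³/s

w_1 = (0.91 − 0.00)/2 = 0.455 m; q_1 = 0.47 × 0.13 × 0.455 = 0.02780 m³/s
w_2 = (1.37 − 0.00)/2 = 0.685 m; q_2 = 0.94 × 0.32 × 0.685 = 0.2060 m³/s
w_3 = (1.74 − 0.91)/2 = 0.415 m; q_3 = 1.05 × 0.50 × 0.415 = 0.2179 m³/s
w_4 = (5.86 − 1.37)/2 = 2.245 m; q_4 = 1.19 × 0.49 × 2.245 = 1.309 m³/s
w_5 = (5.86 − 1.74)/2 = 2.06 m; q_5 = 0.61 × 0.16 × 2.06 = 0.2011 m³/s
Q = Σ qᵢ = 1.962 m³/s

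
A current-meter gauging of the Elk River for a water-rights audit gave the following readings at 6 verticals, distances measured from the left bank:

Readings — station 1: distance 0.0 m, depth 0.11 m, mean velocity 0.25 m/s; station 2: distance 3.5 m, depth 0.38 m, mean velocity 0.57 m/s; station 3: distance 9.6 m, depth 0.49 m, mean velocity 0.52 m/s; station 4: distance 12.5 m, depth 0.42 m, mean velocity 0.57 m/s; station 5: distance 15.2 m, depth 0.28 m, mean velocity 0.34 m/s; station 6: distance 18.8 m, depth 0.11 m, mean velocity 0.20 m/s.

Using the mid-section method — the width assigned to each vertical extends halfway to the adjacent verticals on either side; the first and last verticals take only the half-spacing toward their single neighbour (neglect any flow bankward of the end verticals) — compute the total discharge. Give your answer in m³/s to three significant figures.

w_1 = (3.5 − 0.0)/2 = 1.75 m; q_1 = 0.25 × 0.11 × 1.75 = 0.04813 m³/s
w_2 = (9.6 − 0.0)/2 = 4.8 m; q_2 = 0.57 × 0.38 × 4.8 = 1.040 m³/s
w_3 = (12.5 − 3.5)/2 = 4.5 m; q_3 = 0.52 × 0.49 × 4.5 = 1.147 m³/s
w_4 = (15.2 − 9.6)/2 = 2.8 m; q_4 = 0.57 × 0.42 × 2.8 = 0.6703 m³/s
w_5 = (18.8 − 12.5)/2 = 3.15 m; q_5 = 0.34 × 0.28 × 3.15 = 0.2999 m³/s
w_6 = (18.8 − 15.2)/2 = 1.8 m; q_6 = 0.20 × 0.11 × 1.8 = 0.03960 m³/s
Q = Σ qᵢ = 3.244 m³/s

3.24 m³/s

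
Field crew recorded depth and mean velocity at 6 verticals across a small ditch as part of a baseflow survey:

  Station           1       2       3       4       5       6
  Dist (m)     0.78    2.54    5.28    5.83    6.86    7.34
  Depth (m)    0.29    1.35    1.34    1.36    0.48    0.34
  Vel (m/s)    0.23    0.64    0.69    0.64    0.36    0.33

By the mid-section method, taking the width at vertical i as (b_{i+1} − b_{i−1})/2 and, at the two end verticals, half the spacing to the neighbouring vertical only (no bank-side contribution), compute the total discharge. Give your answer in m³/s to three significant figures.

w_1 = (2.54 − 0.78)/2 = 0.88 m; q_1 = 0.23 × 0.29 × 0.88 = 0.05870 m³/s
w_2 = (5.28 − 0.78)/2 = 2.25 m; q_2 = 0.64 × 1.35 × 2.25 = 1.944 m³/s
w_3 = (5.83 − 2.54)/2 = 1.645 m; q_3 = 0.69 × 1.34 × 1.645 = 1.521 m³/s
w_4 = (6.86 − 5.28)/2 = 0.79 m; q_4 = 0.64 × 1.36 × 0.79 = 0.6876 m³/s
w_5 = (7.34 − 5.83)/2 = 0.755 m; q_5 = 0.36 × 0.48 × 0.755 = 0.1305 m³/s
w_6 = (7.34 − 6.86)/2 = 0.24 m; q_6 = 0.33 × 0.34 × 0.24 = 0.02693 m³/s
Q = Σ qᵢ = 4.369 m³/s

4.37 m³/s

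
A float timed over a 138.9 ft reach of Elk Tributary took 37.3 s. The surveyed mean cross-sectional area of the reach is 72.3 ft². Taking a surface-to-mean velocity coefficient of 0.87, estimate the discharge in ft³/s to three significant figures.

234 ft³/s

v_surface = L / t̄ = 138.9 / 37.3 = 3.724 ft/s
v_mean = 0.87 × 3.724 = 3.240 ft/s
Q = A × v_mean = 72.3 × 3.240 = 234.2 ft³/s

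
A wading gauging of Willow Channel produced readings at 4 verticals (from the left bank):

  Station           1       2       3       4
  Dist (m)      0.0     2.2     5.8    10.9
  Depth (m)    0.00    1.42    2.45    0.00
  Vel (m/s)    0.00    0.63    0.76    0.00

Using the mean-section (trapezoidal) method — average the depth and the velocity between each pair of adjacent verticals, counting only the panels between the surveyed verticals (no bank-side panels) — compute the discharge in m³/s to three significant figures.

7.71 m³/s

Panel 1-2: Δb = 2.2 m, d̄ = (0.00+1.42)/2 = 0.71, v̄ = (0.00+0.63)/2 = 0.315 → q = 2.2×0.71×0.315 = 0.4920 m³/s
Panel 2-3: Δb = 3.6 m, d̄ = (1.42+2.45)/2 = 1.935, v̄ = (0.63+0.76)/2 = 0.695 → q = 3.6×1.935×0.695 = 4.841 m³/s
Panel 3-4: Δb = 5.1 m, d̄ = (2.45+0.00)/2 = 1.225, v̄ = (0.76+0.00)/2 = 0.38 → q = 5.1×1.225×0.38 = 2.374 m³/s
Q = Σ q = 7.707 m³/s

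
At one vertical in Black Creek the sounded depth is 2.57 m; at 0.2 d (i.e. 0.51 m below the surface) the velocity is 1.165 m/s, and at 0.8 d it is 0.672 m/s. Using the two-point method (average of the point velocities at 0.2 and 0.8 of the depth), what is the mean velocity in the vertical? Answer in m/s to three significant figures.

v̄ = (1.165 + 0.672) / 2 = 0.9185 m/s

0.919 m/s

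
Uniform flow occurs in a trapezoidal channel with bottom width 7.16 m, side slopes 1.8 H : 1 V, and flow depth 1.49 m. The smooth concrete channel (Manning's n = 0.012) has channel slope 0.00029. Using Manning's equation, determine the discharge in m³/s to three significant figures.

22.2 m³/s

A = (b + z·y)·y = (7.16 + 1.8×1.49)×1.49 = 14.66 m²
P = b + 2y√(1+z²) = 7.16 + 2×1.49×√(1+1.8²) = 13.30 m
R = A/P = 14.66/13.30 = 1.103 m
Q = (1/n)·A·R^(2/3)·S^(1/2) = (1/0.012) × 14.66 × 1.103^(2/3) × 0.00029^(1/2) = 22.22 m³/s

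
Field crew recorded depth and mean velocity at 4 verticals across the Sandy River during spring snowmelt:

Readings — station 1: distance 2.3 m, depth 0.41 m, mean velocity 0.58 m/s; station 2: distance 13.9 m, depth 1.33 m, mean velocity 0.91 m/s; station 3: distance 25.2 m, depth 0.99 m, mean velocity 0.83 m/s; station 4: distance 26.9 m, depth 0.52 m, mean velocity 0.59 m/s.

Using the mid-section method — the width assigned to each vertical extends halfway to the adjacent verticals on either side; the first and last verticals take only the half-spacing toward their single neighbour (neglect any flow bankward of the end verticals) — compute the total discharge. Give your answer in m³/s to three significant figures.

20.8 m³/s

w_1 = (13.9 − 2.3)/2 = 5.8 m; q_1 = 0.58 × 0.41 × 5.8 = 1.379 m³/s
w_2 = (25.2 − 2.3)/2 = 11.45 m; q_2 = 0.91 × 1.33 × 11.45 = 13.86 m³/s
w_3 = (26.9 − 13.9)/2 = 6.5 m; q_3 = 0.83 × 0.99 × 6.5 = 5.341 m³/s
w_4 = (26.9 − 25.2)/2 = 0.85 m; q_4 = 0.59 × 0.52 × 0.85 = 0.2608 m³/s
Q = Σ qᵢ = 20.84 m³/s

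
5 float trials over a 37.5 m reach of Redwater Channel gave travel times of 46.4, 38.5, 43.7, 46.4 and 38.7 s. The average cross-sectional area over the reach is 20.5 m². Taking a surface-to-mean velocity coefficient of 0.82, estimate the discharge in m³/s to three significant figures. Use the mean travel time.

t̄ = (46.4 + 38.5 + 43.7 + 46.4 + 38.7) / 5 = 42.74 s
v_surface = L / t̄ = 37.5 / 42.74 = 0.8774 m/s
v_mean = 0.82 × 0.8774 = 0.7195 m/s
Q = A × v_mean = 20.5 × 0.7195 = 14.75 m³/s

14.7 m³/s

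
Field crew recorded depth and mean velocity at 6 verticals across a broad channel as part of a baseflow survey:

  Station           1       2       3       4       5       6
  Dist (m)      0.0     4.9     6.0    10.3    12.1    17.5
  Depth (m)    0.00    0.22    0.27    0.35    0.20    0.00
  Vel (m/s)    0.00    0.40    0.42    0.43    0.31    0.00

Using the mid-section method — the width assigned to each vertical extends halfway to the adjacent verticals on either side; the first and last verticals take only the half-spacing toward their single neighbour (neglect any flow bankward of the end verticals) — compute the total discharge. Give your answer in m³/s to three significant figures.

w_2 = (6.0 − 0.0)/2 = 3 m; q_2 = 0.40 × 0.22 × 3 = 0.2640 m³/s
w_3 = (10.3 − 4.9)/2 = 2.7 m; q_3 = 0.42 × 0.27 × 2.7 = 0.3062 m³/s
w_4 = (12.1 − 6.0)/2 = 3.05 m; q_4 = 0.43 × 0.35 × 3.05 = 0.4590 m³/s
w_5 = (17.5 − 10.3)/2 = 3.6 m; q_5 = 0.31 × 0.20 × 3.6 = 0.2232 m³/s
Stations 1, 6 contribute zero (depth or velocity is 0).
Q = Σ qᵢ = 1.252 m³/s

1.25 m³/s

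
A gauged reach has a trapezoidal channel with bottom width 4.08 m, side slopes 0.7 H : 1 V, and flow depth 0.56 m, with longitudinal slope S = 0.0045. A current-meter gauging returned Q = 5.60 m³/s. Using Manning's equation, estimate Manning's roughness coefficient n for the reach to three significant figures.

0.0179

A = (b + z·y)·y = (4.08 + 0.7×0.56)×0.56 = 2.504 m²
P = b + 2y√(1+z²) = 4.08 + 2×0.56×√(1+0.7²) = 5.447 m
R = A/P = 2.504/5.447 = 0.4598 m
n = (1/Q)·A·R^(2/3)·S^(1/2) = (1/5.60) × 2.504 × 0.5957 × 0.06708 = 0.01787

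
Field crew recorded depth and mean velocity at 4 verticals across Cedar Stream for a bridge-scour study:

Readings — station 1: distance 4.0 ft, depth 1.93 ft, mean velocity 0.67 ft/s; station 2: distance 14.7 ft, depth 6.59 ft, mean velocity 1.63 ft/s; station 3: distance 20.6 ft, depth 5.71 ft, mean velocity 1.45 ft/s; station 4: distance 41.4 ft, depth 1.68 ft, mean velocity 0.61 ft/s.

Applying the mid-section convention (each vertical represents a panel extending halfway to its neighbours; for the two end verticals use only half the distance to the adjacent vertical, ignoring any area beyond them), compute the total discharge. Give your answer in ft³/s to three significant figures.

217 ft³/s

w_1 = (14.7 − 4.0)/2 = 5.35 ft; q_1 = 0.67 × 1.93 × 5.35 = 6.918 ft³/s
w_2 = (20.6 − 4.0)/2 = 8.3 ft; q_2 = 1.63 × 6.59 × 8.3 = 89.16 ft³/s
w_3 = (41.4 − 14.7)/2 = 13.35 ft; q_3 = 1.45 × 5.71 × 13.35 = 110.5 ft³/s
w_4 = (41.4 − 20.6)/2 = 10.4 ft; q_4 = 0.61 × 1.68 × 10.4 = 10.66 ft³/s
Q = Σ qᵢ = 217.3 ft³/s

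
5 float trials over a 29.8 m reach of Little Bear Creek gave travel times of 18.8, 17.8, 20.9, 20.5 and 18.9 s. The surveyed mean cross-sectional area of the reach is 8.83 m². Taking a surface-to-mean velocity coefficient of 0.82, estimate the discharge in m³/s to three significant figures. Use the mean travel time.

11.1 m³/s

t̄ = (18.8 + 17.8 + 20.9 + 20.5 + 18.9) / 5 = 19.38 s
v_surface = L / t̄ = 29.8 / 19.38 = 1.538 m/s
v_mean = 0.82 × 1.538 = 1.261 m/s
Q = A × v_mean = 8.83 × 1.261 = 11.13 m³/s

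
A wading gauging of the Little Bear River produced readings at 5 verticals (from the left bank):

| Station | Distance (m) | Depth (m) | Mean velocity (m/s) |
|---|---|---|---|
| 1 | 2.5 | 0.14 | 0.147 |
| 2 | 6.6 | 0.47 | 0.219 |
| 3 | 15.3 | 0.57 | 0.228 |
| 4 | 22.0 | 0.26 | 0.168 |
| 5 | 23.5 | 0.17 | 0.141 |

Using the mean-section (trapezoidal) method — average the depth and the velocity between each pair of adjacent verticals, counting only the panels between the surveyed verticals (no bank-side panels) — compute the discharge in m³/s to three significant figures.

1.84 m³/s

Panel 1-2: Δb = 4.1 m, d̄ = (0.14+0.47)/2 = 0.305, v̄ = (0.147+0.219)/2 = 0.183 → q = 4.1×0.305×0.183 = 0.2288 m³/s
Panel 2-3: Δb = 8.7 m, d̄ = (0.47+0.57)/2 = 0.52, v̄ = (0.219+0.228)/2 = 0.2235 → q = 8.7×0.52×0.2235 = 1.011 m³/s
Panel 3-4: Δb = 6.7 m, d̄ = (0.57+0.26)/2 = 0.415, v̄ = (0.228+0.168)/2 = 0.198 → q = 6.7×0.415×0.198 = 0.5505 m³/s
Panel 4-5: Δb = 1.5 m, d̄ = (0.26+0.17)/2 = 0.215, v̄ = (0.168+0.141)/2 = 0.1545 → q = 1.5×0.215×0.1545 = 0.04983 m³/s
Q = Σ q = 1.840 m³/s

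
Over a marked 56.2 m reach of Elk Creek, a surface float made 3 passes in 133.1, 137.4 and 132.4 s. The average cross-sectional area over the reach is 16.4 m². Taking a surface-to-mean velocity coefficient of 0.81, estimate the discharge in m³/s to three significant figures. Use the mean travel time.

t̄ = (133.1 + 137.4 + 132.4) / 3 = 134.3 s
v_surface = L / t̄ = 56.2 / 134.3 = 0.4185 m/s
v_mean = 0.81 × 0.4185 = 0.3390 m/s
Q = A × v_mean = 16.4 × 0.3390 = 5.559 m³/s

5.56 m³/s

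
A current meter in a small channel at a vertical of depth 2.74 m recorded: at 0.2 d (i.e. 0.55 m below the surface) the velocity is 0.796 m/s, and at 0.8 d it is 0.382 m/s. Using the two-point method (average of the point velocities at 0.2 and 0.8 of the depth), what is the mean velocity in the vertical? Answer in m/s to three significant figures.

0.589 m/s

v̄ = (0.796 + 0.382) / 2 = 0.5890 m/s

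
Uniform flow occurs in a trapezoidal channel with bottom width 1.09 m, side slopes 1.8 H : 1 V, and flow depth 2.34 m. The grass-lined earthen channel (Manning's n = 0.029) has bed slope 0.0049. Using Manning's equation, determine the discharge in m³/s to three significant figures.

A = (b + z·y)·y = (1.09 + 1.8×2.34)×2.34 = 12.41 m²
P = b + 2y√(1+z²) = 1.09 + 2×2.34×√(1+1.8²) = 10.73 m
R = A/P = 12.41/10.73 = 1.157 m
Q = (1/n)·A·R^(2/3)·S^(1/2) = (1/0.029) × 12.41 × 1.157^(2/3) × 0.0049^(1/2) = 33.00 m³/s

33.0 m³/s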